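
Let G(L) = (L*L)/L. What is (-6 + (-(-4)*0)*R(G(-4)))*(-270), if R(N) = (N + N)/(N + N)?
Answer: 1620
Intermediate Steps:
G(L) = L (G(L) = L²/L = L)
R(N) = 1 (R(N) = (2*N)/((2*N)) = (2*N)*(1/(2*N)) = 1)
(-6 + (-(-4)*0)*R(G(-4)))*(-270) = (-6 - (-4)*0*1)*(-270) = (-6 - 2*0*1)*(-270) = (-6 + 0*1)*(-270) = (-6 + 0)*(-270) = -6*(-270) = 1620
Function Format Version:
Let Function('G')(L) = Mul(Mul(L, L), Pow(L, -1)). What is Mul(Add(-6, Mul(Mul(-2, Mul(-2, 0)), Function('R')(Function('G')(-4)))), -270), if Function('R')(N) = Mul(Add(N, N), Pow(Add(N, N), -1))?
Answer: 1620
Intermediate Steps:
Function('G')(L) = L (Function('G')(L) = Mul(Pow(L, 2), Pow(L, -1)) = L)
Function('R')(N) = 1 (Function('R')(N) = Mul(Mul(2, N), Pow(Mul(2, N), -1)) = Mul(Mul(2, N), Mul(Rational(1, 2), Pow(N, -1))) = 1)
Mul(Add(-6, Mul(Mul(-2, Mul(-2, 0)), Function('R')(Function('G')(-4)))), -270) = Mul(Add(-6, Mul(Mul(-2, Mul(-2, 0)), 1)), -270) = Mul(Add(-6, Mul(Mul(-2, 0), 1)), -270) = Mul(Add(-6, Mul(0, 1)), -270) = Mul(Add(-6, 0), -270) = Mul(-6, -270) = 1620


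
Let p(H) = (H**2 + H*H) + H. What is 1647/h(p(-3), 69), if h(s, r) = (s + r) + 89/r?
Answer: 113643/5885 ≈ 19.311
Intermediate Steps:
p(H) = H + 2*H**2 (p(H) = (H**2 + H**2) + H = 2*H**2 + H = H + 2*H**2)
h(s, r) = r + s + 89/r (h(s, r) = (r + s) + 89/r = r + s + 89/r)
1647/h(p(-3), 69) = 1647/(69 - 3*(1 + 2*(-3)) + 89/69) = 1647/(69 - 3*(1 - 6) + 89*(1/69)) = 1647/(69 - 3*(-5) + 89/69) = 1647/(69 + 15 + 89/69) = 1647/(5885/69) = 1647*(69/5885) = 113643/5885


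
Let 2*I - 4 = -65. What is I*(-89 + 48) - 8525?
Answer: -14549/2 ≈ -7274.5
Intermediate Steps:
I = -61/2 (I = 2 + (½)*(-65) = 2 - 65/2 = -61/2 ≈ -30.500)
I*(-89 + 48) - 8525 = -61*(-89 + 48)/2 - 8525 = -61/2*(-41) - 8525 = 2501/2 - 8525 = -14549/2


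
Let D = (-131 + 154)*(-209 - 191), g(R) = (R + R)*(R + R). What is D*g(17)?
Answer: -10635200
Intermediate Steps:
g(R) = 4*R**2 (g(R) = (2*R)*(2*R) = 4*R**2)
D = -9200 (D = 23*(-400) = -9200)
D*g(17) = -36800*17**2 = -36800*289 = -9200*1156 = -10635200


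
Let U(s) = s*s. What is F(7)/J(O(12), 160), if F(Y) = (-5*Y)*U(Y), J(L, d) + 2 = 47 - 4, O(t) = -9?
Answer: -1715/41 ≈ -41.829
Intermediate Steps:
J(L, d) = 41 (J(L, d) = -2 + (47 - 4) = -2 + 43 = 41)
U(s) = s²
F(Y) = -5*Y³ (F(Y) = (-5*Y)*Y² = -5*Y³)
F(7)/J(O(12), 160) = -5*7³/41 = -5*343*(1/41) = -1715*1/41 = -1715/41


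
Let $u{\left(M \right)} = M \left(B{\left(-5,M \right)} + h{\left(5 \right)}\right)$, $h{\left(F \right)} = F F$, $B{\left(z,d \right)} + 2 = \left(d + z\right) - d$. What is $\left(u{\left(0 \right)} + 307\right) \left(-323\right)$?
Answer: $-99161$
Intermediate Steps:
$B{\left(z,d \right)} = -2 + z$ ($B{\left(z,d \right)} = -2 + \left(\left(d + z\right) - d\right) = -2 + z$)
$h{\left(F \right)} = F^{2}$
$u{\left(M \right)} = 18 M$ ($u{\left(M \right)} = M \left(\left(-2 - 5\right) + 5^{2}\right) = M \left(-7 + 25\right) = M 18 = 18 M$)
$\left(u{\left(0 \right)} + 307\right) \left(-323\right) = \left(18 \cdot 0 + 307\right) \left(-323\right) = \left(0 + 307\right) \left(-323\right) = 307 \left(-323\right) = -99161$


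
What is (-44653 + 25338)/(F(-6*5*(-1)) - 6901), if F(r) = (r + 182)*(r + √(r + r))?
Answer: -10449415/2403959 - 8189560*√15/2403959 ≈ -17.541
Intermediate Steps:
F(r) = (182 + r)*(r + √2*√r) (F(r) = (182 + r)*(r + √(2*r)) = (182 + r)*(r + √2*√r))
(-44653 + 25338)/(F(-6*5*(-1)) - 6901) = (-44653 + 25338)/(((-6*5*(-1))² + 182*(-6*5*(-1)) + √2*(-6*5*(-1))^(3/2) + 182*√2*√(-6*5*(-1))) - 6901) = -19315/(((-30*(-1))² + 182*(-30*(-1)) + √2*(-30*(-1))^(3/2) + 182*√2*√(-30*(-1))) - 6901) = -19315/((30² + 182*30 + √2*30^(3/2) + 182*√2*√30) - 6901) = -19315/((900 + 5460 + √2*(30*√30) + 364*√15) - 6901) = -19315/((900 + 5460 + 60*√15 + 364*√15) - 6901) = -19315/((6360 + 424*√15) - 6901) = -19315/(-541 + 424*√15)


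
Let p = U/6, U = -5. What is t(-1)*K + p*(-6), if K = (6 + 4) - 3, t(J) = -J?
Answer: 12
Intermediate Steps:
K = 7 (K = 10 - 3 = 7)
p = -5/6 ≈ -0.83333
t(-1)*K + p*(-6) = -1*(-1)*7 - 5/6*(-6) = 1*7 + 5 = 7 + 5 = 12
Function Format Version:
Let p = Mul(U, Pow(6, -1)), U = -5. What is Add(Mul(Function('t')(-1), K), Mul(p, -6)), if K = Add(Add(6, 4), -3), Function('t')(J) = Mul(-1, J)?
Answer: 12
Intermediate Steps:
K = 7 (K = Add(10, -3) = 7)
p = Rational(-5, 6) (p = Mul(-5, Pow(6, -1)) = Mul(-5, Rational(1, 6)) = Rational(-5, 6) ≈ -0.83333)
Add(Mul(Function('t')(-1), K), Mul(p, -6)) = Add(Mul(Mul(-1, -1), 7), Mul(Rational(-5, 6), -6)) = Add(Mul(1, 7), 5) = Add(7, 5) = 12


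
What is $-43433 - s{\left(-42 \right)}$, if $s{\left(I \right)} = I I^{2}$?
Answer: $30655$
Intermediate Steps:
$s{\left(I \right)} = I^{3}$
$-43433 - s{\left(-42 \right)} = -43433 - \left(-42\right)^{3} = -43433 - -74088 = -43433 + 74088 = 30655$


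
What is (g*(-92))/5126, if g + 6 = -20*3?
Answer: 276/233 ≈ 1.1845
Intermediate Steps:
g = -66 (g = -6 - 20*3 = -6 - 60 = -66)
(g*(-92))/5126 = -66*(-92)/5126 = 6072*(1/5126) = 276/233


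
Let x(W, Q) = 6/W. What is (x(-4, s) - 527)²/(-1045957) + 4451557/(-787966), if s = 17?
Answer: -9752451522865/1648357106924 ≈ -5.9165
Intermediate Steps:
(x(-4, s) - 527)²/(-1045957) + 4451557/(-787966) = (6/(-4) - 527)²/(-1045957) + 4451557/(-787966) = (6*(-¼) - 527)²*(-1/1045957) + 4451557*(-1/787966) = (-3/2 - 527)²*(-1/1045957) - 4451557/787966 = (-1057/2)²*(-1/1045957) - 4451557/787966 = (1117249/4)*(-1/1045957) - 4451557/787966 = -1117249/4183828 - 4451557/787966 = -9752451522865/1648357106924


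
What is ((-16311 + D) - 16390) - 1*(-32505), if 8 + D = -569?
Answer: -773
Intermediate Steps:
D = -577 (D = -8 - 569 = -577)
((-16311 + D) - 16390) - 1*(-32505) = ((-16311 - 577) - 16390) - 1*(-32505) = (-16888 - 16390) + 32505 = -33278 + 32505 = -773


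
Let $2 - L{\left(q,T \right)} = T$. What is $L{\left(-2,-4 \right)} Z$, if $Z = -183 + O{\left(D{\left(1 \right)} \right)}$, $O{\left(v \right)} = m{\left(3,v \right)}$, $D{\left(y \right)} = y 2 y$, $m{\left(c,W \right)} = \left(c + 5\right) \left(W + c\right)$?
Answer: $-858$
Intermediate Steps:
$L{\left(q,T \right)} = 2 - T$
$m{\left(c,W \right)} = \left(5 + c\right) \left(W + c\right)$
$D{\left(y \right)} = 2 y^{2}$ ($D{\left(y \right)} = 2 y y = 2 y^{2}$)
$O{\left(v \right)} = 24 + 8 v$ ($O{\left(v \right)} = 3^{2} + 5 v + 5 \cdot 3 + v 3 = 9 + 5 v + 15 + 3 v = 24 + 8 v$)
$Z = -143$ ($Z = -183 + \left(24 + 8 \cdot 2 \cdot 1^{2}\right) = -183 + \left(24 + 8 \cdot 2 \cdot 1\right) = -183 + \left(24 + 8 \cdot 2\right) = -183 + \left(24 + 16\right) = -183 + 40 = -143$)
$L{\left(-2,-4 \right)} Z = \left(2 - -4\right) \left(-143\right) = \left(2 + 4\right) \left(-143\right) = 6 \left(-143\right) = -858$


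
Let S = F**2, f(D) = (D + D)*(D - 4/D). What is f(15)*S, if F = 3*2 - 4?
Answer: 1768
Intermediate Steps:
f(D) = 2*D*(D - 4/D) (f(D) = (2*D)*(D - 4/D) = 2*D*(D - 4/D))
F = 2 (F = 6 - 4 = 2)
S = 4 (S = 2**2 = 4)
f(15)*S = (-8 + 2*15**2)*4 = (-8 + 2*225)*4 = (-8 + 450)*4 = 442*4 = 1768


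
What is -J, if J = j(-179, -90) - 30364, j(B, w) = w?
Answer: 30454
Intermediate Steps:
J = -30454 (J = -90 - 30364 = -30454)
-J = -1*(-30454) = 30454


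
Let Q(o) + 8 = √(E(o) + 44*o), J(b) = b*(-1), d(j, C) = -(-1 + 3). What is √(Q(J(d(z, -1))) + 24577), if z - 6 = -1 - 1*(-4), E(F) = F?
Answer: √(24569 + 3*√10) ≈ 156.78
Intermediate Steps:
z = 9 (z = 6 + (-1 - 1*(-4)) = 6 + (-1 + 4) = 6 + 3 = 9)
d(j, C) = -2 (d(j, C) = -1*2 = -2)
J(b) = -b
Q(o) = -8 + 3*√5*√o (Q(o) = -8 + √(o + 44*o) = -8 + √(45*o) = -8 + 3*√5*√o)
√(Q(J(d(z, -1))) + 24577) = √((-8 + 3*√5*√(-1*(-2))) + 24577) = √((-8 + 3*√5*√2) + 24577) = √((-8 + 3*√10) + 24577) = √(24569 + 3*√10)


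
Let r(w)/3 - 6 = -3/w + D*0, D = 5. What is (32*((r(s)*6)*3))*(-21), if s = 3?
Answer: -181440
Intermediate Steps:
r(w) = 18 - 9/w (r(w) = 18 + 3*(-3/w + 5*0) = 18 + 3*(-3/w + 0) = 18 + 3*(-3/w) = 18 - 9/w)
(32*((r(s)*6)*3))*(-21) = (32*(((18 - 9/3)*6)*3))*(-21) = (32*(((18 - 9*⅓)*6)*3))*(-21) = (32*(((18 - 3)*6)*3))*(-21) = (32*((15*6)*3))*(-21) = (32*(90*3))*(-21) = (32*270)*(-21) = 8640*(-21) = -181440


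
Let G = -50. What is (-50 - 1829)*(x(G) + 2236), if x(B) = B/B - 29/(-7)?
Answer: -29477752/7 ≈ -4.2111e+6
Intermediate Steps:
x(B) = 36/7 (x(B) = 1 - 29*(-1/7) = 1 + 29/7 = 36/7)
(-50 - 1829)*(x(G) + 2236) = (-50 - 1829)*(36/7 + 2236) = -1879*15688/7 = -29477752/7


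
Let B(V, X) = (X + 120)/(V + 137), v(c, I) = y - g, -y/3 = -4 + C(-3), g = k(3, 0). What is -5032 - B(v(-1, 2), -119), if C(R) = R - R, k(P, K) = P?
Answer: -734673/146 ≈ -5032.0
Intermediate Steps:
C(R) = 0
g = 3
y = 12 (y = -3*(-4 + 0) = -3*(-4) = 12)
v(c, I) = 9 (v(c, I) = 12 - 1*3 = 12 - 3 = 9)
B(V, X) = (120 + X)/(137 + V)
-5032 - B(v(-1, 2), -119) = -5032 - (120 - 119)/(137 + 9) = -5032 - 1/146 = -734673/146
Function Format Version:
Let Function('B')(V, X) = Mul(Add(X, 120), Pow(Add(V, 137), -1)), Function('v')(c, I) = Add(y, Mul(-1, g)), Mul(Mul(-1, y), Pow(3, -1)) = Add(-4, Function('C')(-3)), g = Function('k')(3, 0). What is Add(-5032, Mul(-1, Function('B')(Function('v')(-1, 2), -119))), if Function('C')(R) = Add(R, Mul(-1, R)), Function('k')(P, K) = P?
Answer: Rational(-734673, 146) ≈ -5032.0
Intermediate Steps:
Function('C')(R) = 0
g = 3
y = 12 (y = Mul(-3, Add(-4, 0)) = Mul(-3, -4) = 12)
Function('v')(c, I) = 9 (Function('v')(c, I) = Add(12, Mul(-1, 3)) = Add(12, -3) = 9)
Function('B')(V, X) = Mul(Pow(Add(137, V), -1), Add(120, X)) (Function('B')(V, X) = Mul(Add(120, X), Pow(Add(137, V), -1)) = Mul(Pow(Add(137, V), -1), Add(120, X)))
Add(-5032, Mul(-1, Function('B')(Function('v')(-1, 2), -119))) = Add(-5032, Mul(-1, Mul(Pow(Add(137, 9), -1), Add(120, -119)))) = Add(-5032, Mul(-1, Mul(Pow(146, -1), 1))) = Add(-5032, Mul(-1, Mul(Rational(1, 146), 1))) = Add(-5032, Mul(-1, Rational(1, 146))) = Add(-5032, Rational(-1, 146)) = Rational(-734673, 146)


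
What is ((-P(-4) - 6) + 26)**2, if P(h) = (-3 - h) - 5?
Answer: 576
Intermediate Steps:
P(h) = -8 - h
((-P(-4) - 6) + 26)**2 = ((-(-8 - 1*(-4)) - 6) + 26)**2 = ((-(-8 + 4) - 6) + 26)**2 = ((-1*(-4) - 6) + 26)**2 = ((4 - 6) + 26)**2 = (-2 + 26)**2 = 24**2 = 576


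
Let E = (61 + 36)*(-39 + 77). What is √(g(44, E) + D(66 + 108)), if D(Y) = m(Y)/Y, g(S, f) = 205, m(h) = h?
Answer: √206 ≈ 14.353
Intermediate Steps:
E = 3686 (E = 97*38 = 3686)
D(Y) = 1 (D(Y) = Y/Y = 1)
√(g(44, E) + D(66 + 108)) = √(205 + 1) = √206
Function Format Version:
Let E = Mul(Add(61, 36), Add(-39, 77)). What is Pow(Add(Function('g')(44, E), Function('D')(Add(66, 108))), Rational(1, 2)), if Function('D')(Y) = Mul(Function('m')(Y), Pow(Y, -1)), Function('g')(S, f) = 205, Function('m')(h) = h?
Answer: Pow(206, Rational(1, 2)) ≈ 14.353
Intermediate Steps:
E = 3686 (E = Mul(97, 38) = 3686)
Function('D')(Y) = 1 (Function('D')(Y) = Mul(Y, Pow(Y, -1)) = 1)
Pow(Add(Function('g')(44, E), Function('D')(Add(66, 108))), Rational(1, 2)) = Pow(Add(205, 1), Rational(1, 2)) = Pow(206, Rational(1, 2))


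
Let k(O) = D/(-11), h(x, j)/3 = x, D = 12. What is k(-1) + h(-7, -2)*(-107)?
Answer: 24705/11 ≈ 2245.9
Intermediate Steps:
h(x, j) = 3*x
k(O) = -12/11 (k(O) = 12/(-11) = 12*(-1/11) = -12/11)
k(-1) + h(-7, -2)*(-107) = -12/11 + (3*(-7))*(-107) = -12/11 - 21*(-107) = -12/11 + 2247 = 24705/11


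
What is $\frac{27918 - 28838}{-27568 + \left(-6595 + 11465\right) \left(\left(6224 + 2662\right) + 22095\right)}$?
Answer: $- \frac{460}{75424951} \approx -6.0988 \cdot 10^{-6}$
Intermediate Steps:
$\frac{27918 - 28838}{-27568 + \left(-6595 + 11465\right) \left(\left(6224 + 2662\right) + 22095\right)} = - \frac{920}{-27568 + 4870 \left(8886 + 22095\right)} = - \frac{920}{-27568 + 4870 \cdot 30981} = - \frac{920}{-27568 + 150877470} = - \frac{920}{150849902} = \left(-920\right) \frac{1}{150849902} = - \frac{460}{75424951}$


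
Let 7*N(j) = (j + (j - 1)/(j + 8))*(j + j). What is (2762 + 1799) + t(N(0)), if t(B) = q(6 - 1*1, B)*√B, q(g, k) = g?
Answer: 4561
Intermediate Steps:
N(j) = 2*j*(j + (-1 + j)/(8 + j))/7 (N(j) = ((j + (j - 1)/(j + 8))*(j + j))/7 = ((j + (-1 + j)/(8 + j))*(2*j))/7 = (2*j*(j + (-1 + j)/(8 + j)))/7 = 2*j*(j + (-1 + j)/(8 + j))/7)
t(B) = 5*√B (t(B) = (6 - 1*1)*√B = (6 - 1)*√B = 5*√B)
(2762 + 1799) + t(N(0)) = (2762 + 1799) + 5*√((2/7)*0*(-1 + 0² + 9*0)/(8 + 0)) = 4561 + 5*√((2/7)*0*(-1 + 0 + 0)/8) = 4561 + 5*√((2/7)*0*(⅛)*(-1)) = 4561 + 5*√0 = 4561 + 5*0 = 4561 + 0 = 4561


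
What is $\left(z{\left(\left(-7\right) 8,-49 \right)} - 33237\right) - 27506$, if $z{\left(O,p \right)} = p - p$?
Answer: $-60743$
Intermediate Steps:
$z{\left(O,p \right)} = 0$
$\left(z{\left(\left(-7\right) 8,-49 \right)} - 33237\right) - 27506 = \left(0 - 33237\right) - 27506 = -33237 - 27506 = -60743$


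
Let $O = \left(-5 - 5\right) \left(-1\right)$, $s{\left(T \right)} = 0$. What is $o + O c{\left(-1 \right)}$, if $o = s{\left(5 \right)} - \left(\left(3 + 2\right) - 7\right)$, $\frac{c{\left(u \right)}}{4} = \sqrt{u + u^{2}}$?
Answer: $2$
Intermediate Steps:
$c{\left(u \right)} = 4 \sqrt{u + u^{2}}$
$O = 10$ ($O = \left(-10\right) \left(-1\right) = 10$)
$o = 2$ ($o = 0 - \left(\left(3 + 2\right) - 7\right) = 0 - \left(5 - 7\right) = 0 - -2 = 0 + 2 = 2$)
$o + O c{\left(-1 \right)} = 2 + 10 \cdot 4 \sqrt{- (1 - 1)} = 2 + 10 \cdot 4 \sqrt{\left(-1\right) 0} = 2 + 10 \cdot 4 \sqrt{0} = 2 + 10 \cdot 4 \cdot 0 = 2 + 10 \cdot 0 = 2 + 0 = 2$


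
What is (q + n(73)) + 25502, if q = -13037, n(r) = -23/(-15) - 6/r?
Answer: 13650764/1095 ≈ 12466.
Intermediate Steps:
n(r) = 23/15 - 6/r (n(r) = -23*(-1/15) - 6/r = 23/15 - 6/r)
(q + n(73)) + 25502 = (-13037 + (23/15 - 6/73)) + 25502 = (-13037 + 1589/1095) + 25502 = -14273926/1095 + 25502 = 13650764/1095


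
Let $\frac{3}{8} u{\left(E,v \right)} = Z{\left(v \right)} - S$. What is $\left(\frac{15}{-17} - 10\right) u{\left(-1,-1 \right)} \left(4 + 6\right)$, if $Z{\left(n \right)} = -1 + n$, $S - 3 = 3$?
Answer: $\frac{118400}{51} \approx 2321.6$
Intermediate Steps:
$S = 6$ ($S = 3 + 3 = 6$)
$u{\left(E,v \right)} = - \frac{56}{3} + \frac{8 v}{3}$ ($u{\left(E,v \right)} = \frac{8 \left(\left(-1 + v\right) - 6\right)}{3} = \frac{8 \left(-7 + v\right)}{3} = - \frac{56}{3} + \frac{8 v}{3}$)
$\left(\frac{15}{-17} - 10\right) u{\left(-1,-1 \right)} \left(4 + 6\right) = \left(\frac{15}{-17} - 10\right) \left(- \frac{56}{3} + \frac{8}{3} \left(-1\right)\right) \left(4 + 6\right) = \left(15 \left(- \frac{1}{17}\right) - 10\right) \left(- \frac{56}{3} - \frac{8}{3}\right) 10 = \left(- \frac{15}{17} - 10\right) \left(- \frac{64}{3}\right) 10 = \left(- \frac{185}{17}\right) \left(- \frac{64}{3}\right) 10 = \frac{11840}{51} \cdot 10 = \frac{118400}{51}$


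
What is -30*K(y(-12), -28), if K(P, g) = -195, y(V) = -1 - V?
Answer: 5850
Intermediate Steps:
-30*K(y(-12), -28) = -30*(-195) = 5850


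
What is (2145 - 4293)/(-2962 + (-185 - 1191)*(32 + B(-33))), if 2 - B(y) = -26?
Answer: 1074/42761 ≈ 0.025116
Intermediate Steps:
B(y) = 28 (B(y) = 2 - 1*(-26) = 2 + 26 = 28)
(2145 - 4293)/(-2962 + (-185 - 1191)*(32 + B(-33))) = (2145 - 4293)/(-2962 + (-185 - 1191)*(32 + 28)) = -2148/(-2962 - 1376*60) = -2148/(-2962 - 82560) = -2148/(-85522) = -2148*(-1/85522) = 1074/42761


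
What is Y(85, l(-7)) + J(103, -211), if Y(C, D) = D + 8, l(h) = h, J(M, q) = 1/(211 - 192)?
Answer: 20/19 ≈ 1.0526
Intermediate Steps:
J(M, q) = 1/19
Y(C, D) = 8 + D
Y(85, l(-7)) + J(103, -211) = (8 - 7) + 1/19 = 1 + 1/19 = 20/19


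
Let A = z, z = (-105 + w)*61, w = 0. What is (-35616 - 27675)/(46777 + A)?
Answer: -63291/40372 ≈ -1.5677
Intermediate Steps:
z = -6405 (z = (-105 + 0)*61 = -105*61 = -6405)
A = -6405
(-35616 - 27675)/(46777 + A) = (-35616 - 27675)/(46777 - 6405) = -63291/40372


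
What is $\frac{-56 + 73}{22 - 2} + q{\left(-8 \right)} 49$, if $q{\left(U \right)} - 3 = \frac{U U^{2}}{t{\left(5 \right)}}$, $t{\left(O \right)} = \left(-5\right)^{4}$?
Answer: $\frac{269273}{2500} \approx 107.71$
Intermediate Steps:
$t{\left(O \right)} = 625$
$q{\left(U \right)} = 3 + \frac{U^{3}}{625}$ ($q{\left(U \right)} = 3 + \frac{U U^{2}}{625} = 3 + U^{3} \cdot \frac{1}{625} = 3 + \frac{U^{3}}{625}$)
$\frac{-56 + 73}{22 - 2} + q{\left(-8 \right)} 49 = \frac{-56 + 73}{22 - 2} + \left(3 + \frac{\left(-8\right)^{3}}{625}\right) 49 = \frac{17}{20} + \left(3 + \frac{1}{625} \left(-512\right)\right) 49 = 17 \cdot \frac{1}{20} + \left(3 - \frac{512}{625}\right) 49 = \frac{17}{20} + \frac{1363}{625} \cdot 49 = \frac{17}{20} + \frac{66787}{625} = \frac{269273}{2500}$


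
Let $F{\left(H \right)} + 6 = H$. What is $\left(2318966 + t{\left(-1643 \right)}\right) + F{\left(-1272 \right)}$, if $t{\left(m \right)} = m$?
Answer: $2316045$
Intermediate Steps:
$F{\left(H \right)} = -6 + H$
$\left(2318966 + t{\left(-1643 \right)}\right) + F{\left(-1272 \right)} = \left(2318966 - 1643\right) - 1278 = 2317323 - 1278 = 2316045$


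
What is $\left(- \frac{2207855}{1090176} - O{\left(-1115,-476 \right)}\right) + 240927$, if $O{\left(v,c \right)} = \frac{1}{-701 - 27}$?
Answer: $\frac{23901207038299}{99206016} \approx 2.4093 \cdot 10^{5}$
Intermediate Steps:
$O{\left(v,c \right)} = - \frac{1}{728}$ ($O{\left(v,c \right)} = \frac{1}{-728} = - \frac{1}{728}$)
$\left(- \frac{2207855}{1090176} - O{\left(-1115,-476 \right)}\right) + 240927 = \left(- \frac{2207855}{1090176} - - \frac{1}{728}\right) + 240927 = \left(\left(-2207855\right) \frac{1}{1090176} + \frac{1}{728}\right) + 240927 = \left(- \frac{2207855}{1090176} + \frac{1}{728}\right) + 240927 = - \frac{200778533}{99206016} + 240927 = \frac{23901207038299}{99206016}$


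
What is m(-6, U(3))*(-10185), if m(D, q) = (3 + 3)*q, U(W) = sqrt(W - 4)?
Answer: -61110*I ≈ -61110.0*I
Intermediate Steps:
U(W) = sqrt(-4 + W)
m(D, q) = 6*q
m(-6, U(3))*(-10185) = (6*sqrt(-4 + 3))*(-10185) = (6*sqrt(-1))*(-10185) = (6*I)*(-10185) = -61110*I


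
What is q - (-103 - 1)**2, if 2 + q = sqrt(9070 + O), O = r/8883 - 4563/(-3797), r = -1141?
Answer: -10818 + sqrt(23400255799119342)/1606131 ≈ -10723.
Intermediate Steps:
O = 5171536/4818393 (O = -1141/8883 - 4563/(-3797) = -1141*1/8883 - 4563*(-1/3797) = -163/1269 + 4563/3797 = 5171536/4818393 ≈ 1.0733)
q = -2 + sqrt(23400255799119342)/1606131 (q = -2 + sqrt(9070 + 5171536/4818393) = -2 + sqrt(43707996046/4818393) = -2 + sqrt(23400255799119342)/1606131 ≈ 93.242)
q - (-103 - 1)**2 = (-2 + sqrt(23400255799119342)/1606131) - (-103 - 1)**2 = (-2 + sqrt(23400255799119342)/1606131) - 1*(-104)**2 = (-2 + sqrt(23400255799119342)/1606131) - 1*10816 = (-2 + sqrt(23400255799119342)/1606131) - 10816 = -10818 + sqrt(23400255799119342)/1606131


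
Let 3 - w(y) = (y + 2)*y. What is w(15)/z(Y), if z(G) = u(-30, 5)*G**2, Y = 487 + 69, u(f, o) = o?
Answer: -63/386420 ≈ -0.00016304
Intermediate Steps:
w(y) = 3 - y*(2 + y) (w(y) = 3 - (y + 2)*y = 3 - (2 + y)*y = 3 - y*(2 + y))
Y = 556
z(G) = 5*G**2
w(15)/z(Y) = (3 - 1*15**2 - 2*15)/((5*556**2)) = (3 - 1*225 - 30)/((5*309136)) = (3 - 225 - 30)/1545680 = -252*1/1545680 = -63/386420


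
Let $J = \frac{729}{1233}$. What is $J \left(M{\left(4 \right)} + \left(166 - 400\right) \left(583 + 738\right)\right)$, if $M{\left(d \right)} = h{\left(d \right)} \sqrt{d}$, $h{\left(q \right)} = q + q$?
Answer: $- \frac{25036938}{137} \approx -1.8275 \cdot 10^{5}$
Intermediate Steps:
$h{\left(q \right)} = 2 q$
$J = \frac{81}{137}$ ($J = 729 \cdot \frac{1}{1233} = \frac{81}{137} \approx 0.59124$)
$M{\left(d \right)} = 2 d^{\frac{3}{2}}$ ($M{\left(d \right)} = 2 d \sqrt{d} = 2 d^{\frac{3}{2}}$)
$J \left(M{\left(4 \right)} + \left(166 - 400\right) \left(583 + 738\right)\right) = \frac{81 \left(2 \cdot 4^{\frac{3}{2}} + \left(166 - 400\right) \left(583 + 738\right)\right)}{137} = \frac{81 \left(2 \cdot 8 - 309114\right)}{137} = \frac{81 \left(16 - 309114\right)}{137} = \frac{81}{137} \left(-309098\right) = - \frac{25036938}{137}$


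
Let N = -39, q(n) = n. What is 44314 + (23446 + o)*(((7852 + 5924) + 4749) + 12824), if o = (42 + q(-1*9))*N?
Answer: 694706805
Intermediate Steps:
o = -1287 (o = (42 - 1*9)*(-39) = (42 - 9)*(-39) = 33*(-39) = -1287)
44314 + (23446 + o)*(((7852 + 5924) + 4749) + 12824) = 44314 + (23446 - 1287)*(((7852 + 5924) + 4749) + 12824) = 44314 + 22159*((13776 + 4749) + 12824) = 44314 + 22159*(18525 + 12824) = 44314 + 22159*31349 = 44314 + 694662491 = 694706805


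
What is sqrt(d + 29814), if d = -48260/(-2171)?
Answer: sqrt(140625339634)/2171 ≈ 172.73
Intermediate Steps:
d = 48260/2171 (d = -48260*(-1/2171) = 48260/2171 ≈ 22.229)
sqrt(d + 29814) = sqrt(48260/2171 + 29814) = sqrt(64774454/2171) = sqrt(140625339634)/2171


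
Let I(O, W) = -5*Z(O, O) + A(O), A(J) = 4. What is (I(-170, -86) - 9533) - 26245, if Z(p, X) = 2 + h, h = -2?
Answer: -35774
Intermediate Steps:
Z(p, X) = 0 (Z(p, X) = 2 - 2 = 0)
I(O, W) = 4 (I(O, W) = -5*0 + 4 = 0 + 4 = 4)
(I(-170, -86) - 9533) - 26245 = (4 - 9533) - 26245 = -9529 - 26245 = -35774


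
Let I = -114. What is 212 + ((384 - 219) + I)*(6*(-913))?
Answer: -279166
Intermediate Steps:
212 + ((384 - 219) + I)*(6*(-913)) = 212 + ((384 - 219) - 114)*(6*(-913)) = 212 + (165 - 114)*(-5478) = 212 + 51*(-5478) = 212 - 279378 = -279166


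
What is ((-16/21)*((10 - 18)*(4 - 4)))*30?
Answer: 0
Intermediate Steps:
((-16/21)*((10 - 18)*(4 - 4)))*30 = ((-16*1/21)*(-8*0))*30 = -16/21*0*30 = 0*30 = 0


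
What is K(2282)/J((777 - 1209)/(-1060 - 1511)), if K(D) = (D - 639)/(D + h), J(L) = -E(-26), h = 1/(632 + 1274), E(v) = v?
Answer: 1565779/56543409 ≈ 0.027692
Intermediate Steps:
h = 1/1906 ≈ 0.00052466
J(L) = 26 (J(L) = -1*(-26) = 26)
K(D) = (-639 + D)/(1/1906 + D) (K(D) = (D - 639)/(D + 1/1906) = (-639 + D)/(1/1906 + D))
K(2282)/J((777 - 1209)/(-1060 - 1511)) = (1906*(-639 + 2282)/(1 + 1906*2282))/26 = (1906*1643/(1 + 4349492))*(1/26) = (1906*1643/4349493)*(1/26) = (1906*(1/4349493)*1643)*(1/26) = (3131558/4349493)*(1/26) = 1565779/56543409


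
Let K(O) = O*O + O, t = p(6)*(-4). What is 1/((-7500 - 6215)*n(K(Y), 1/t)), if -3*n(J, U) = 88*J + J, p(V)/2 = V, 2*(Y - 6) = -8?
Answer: 1/2441270 ≈ 4.0962e-7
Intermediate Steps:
Y = 2 (Y = 6 + (½)*(-8) = 6 - 4 = 2)
p(V) = 2*V
t = -48 (t = (2*6)*(-4) = 12*(-4) = -48)
K(O) = O + O² (K(O) = O² + O = O + O²)
n(J, U) = -89*J/3 (n(J, U) = -(88*J + J)/3 = -89*J/3)
1/((-7500 - 6215)*n(K(Y), 1/t)) = 1/((-7500 - 6215)*((-178*(1 + 2)/3))) = 1/((-13715)*((-178*3/3))) = -1/(13715*((-89/3*6))) = -1/13715/(-178) = -1/13715*(-1/178) = 1/2441270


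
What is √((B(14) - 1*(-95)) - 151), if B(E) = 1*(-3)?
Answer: I*√59 ≈ 7.6811*I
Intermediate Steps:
B(E) = -3
√((B(14) - 1*(-95)) - 151) = √((-3 - 1*(-95)) - 151) = √((-3 + 95) - 151) = √(92 - 151) = √(-59) = I*√59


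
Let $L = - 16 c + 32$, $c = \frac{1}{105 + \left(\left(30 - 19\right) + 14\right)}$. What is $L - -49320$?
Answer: $\frac{3207872}{65} \approx 49352.0$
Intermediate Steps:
$c = \frac{1}{130}$ ($c = \frac{1}{105 + \left(11 + 14\right)} = \frac{1}{105 + 25} = \frac{1}{130} \approx 0.0076923$)
$L = \frac{2072}{65}$ ($L = \left(-16\right) \frac{1}{130} + 32 = - \frac{8}{65} + 32 = \frac{2072}{65} \approx 31.877$)
$L - -49320 = \frac{2072}{65} - -49320 = \frac{2072}{65} + 49320 = \frac{3207872}{65}$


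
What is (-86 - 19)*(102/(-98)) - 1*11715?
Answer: -81240/7 ≈ -11606.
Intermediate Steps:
(-86 - 19)*(102/(-98)) - 1*11715 = -10710*(-1)/98 - 11715 = -105*(-51/49) - 11715 = 765/7 - 11715 = -81240/7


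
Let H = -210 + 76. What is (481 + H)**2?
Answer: 120409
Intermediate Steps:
H = -134
(481 + H)**2 = (481 - 134)**2 = 347**2 = 120409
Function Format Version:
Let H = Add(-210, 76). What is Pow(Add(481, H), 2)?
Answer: 120409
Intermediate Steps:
H = -134
Pow(Add(481, H), 2) = Pow(Add(481, -134), 2) = Pow(347, 2) = 120409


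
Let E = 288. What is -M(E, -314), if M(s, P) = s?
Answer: -288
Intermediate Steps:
-M(E, -314) = -1*288 = -288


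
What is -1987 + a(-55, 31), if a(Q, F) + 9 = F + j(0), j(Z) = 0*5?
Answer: -1965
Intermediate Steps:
j(Z) = 0
a(Q, F) = -9 + F (a(Q, F) = -9 + (F + 0) = -9 + F)
-1987 + a(-55, 31) = -1987 + (-9 + 31) = -1987 + 22 = -1965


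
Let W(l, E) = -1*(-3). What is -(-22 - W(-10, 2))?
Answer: 25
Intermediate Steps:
W(l, E) = 3
-(-22 - W(-10, 2)) = -(-22 - 1*3) = -(-22 - 3) = -1*(-25) = 25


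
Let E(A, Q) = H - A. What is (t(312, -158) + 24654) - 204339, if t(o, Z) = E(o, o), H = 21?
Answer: -179976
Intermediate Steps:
E(A, Q) = 21 - A
t(o, Z) = 21 - o
(t(312, -158) + 24654) - 204339 = ((21 - 1*312) + 24654) - 204339 = ((21 - 312) + 24654) - 204339 = (-291 + 24654) - 204339 = 24363 - 204339 = -179976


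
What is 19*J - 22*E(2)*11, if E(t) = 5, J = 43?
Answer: -393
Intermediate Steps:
19*J - 22*E(2)*11 = 19*43 - 22*5*11 = 817 - 110*11 = 817 - 1210 = -393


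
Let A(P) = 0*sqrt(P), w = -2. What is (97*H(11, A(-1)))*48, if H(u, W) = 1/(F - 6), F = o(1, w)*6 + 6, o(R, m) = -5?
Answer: -776/5 ≈ -155.20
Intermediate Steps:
F = -24 (F = -5*6 + 6 = -30 + 6 = -24)
A(P) = 0
H(u, W) = -1/30 (H(u, W) = 1/(-24 - 6) = 1/(-30) = -1/30)
(97*H(11, A(-1)))*48 = (97*(-1/30))*48 = -97/30*48 = -776/5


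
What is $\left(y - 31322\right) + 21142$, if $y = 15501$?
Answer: $5321$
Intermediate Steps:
$\left(y - 31322\right) + 21142 = \left(15501 - 31322\right) + 21142 = -15821 + 21142 = 5321$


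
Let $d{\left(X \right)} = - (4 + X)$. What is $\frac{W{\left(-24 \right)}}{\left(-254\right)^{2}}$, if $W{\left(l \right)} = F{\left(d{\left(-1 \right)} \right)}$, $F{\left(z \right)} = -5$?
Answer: $- \frac{5}{64516} \approx -7.75 \cdot 10^{-5}$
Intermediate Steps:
$d{\left(X \right)} = -4 - X$
$W{\left(l \right)} = -5$
$\frac{W{\left(-24 \right)}}{\left(-254\right)^{2}} = - \frac{5}{\left(-254\right)^{2}} = - \frac{5}{64516}$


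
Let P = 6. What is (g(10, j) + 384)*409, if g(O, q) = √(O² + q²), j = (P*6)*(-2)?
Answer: 157056 + 818*√1321 ≈ 1.8679e+5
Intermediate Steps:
j = -72 (j = (6*6)*(-2) = 36*(-2) = -72)
(g(10, j) + 384)*409 = (√(10² + (-72)²) + 384)*409 = (√(100 + 5184) + 384)*409 = (√5284 + 384)*409 = (2*√1321 + 384)*409 = (384 + 2*√1321)*409 = 157056 + 818*√1321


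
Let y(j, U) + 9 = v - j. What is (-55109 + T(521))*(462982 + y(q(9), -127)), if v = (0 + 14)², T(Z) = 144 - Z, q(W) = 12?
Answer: -25698729302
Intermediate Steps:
v = 196 (v = 14² = 196)
y(j, U) = 187 - j (y(j, U) = -9 + (196 - j) = 187 - j)
(-55109 + T(521))*(462982 + y(q(9), -127)) = (-55109 + (144 - 1*521))*(462982 + (187 - 1*12)) = (-55109 + (144 - 521))*(462982 + (187 - 12)) = (-55109 - 377)*(462982 + 175) = -55486*463157 = -25698729302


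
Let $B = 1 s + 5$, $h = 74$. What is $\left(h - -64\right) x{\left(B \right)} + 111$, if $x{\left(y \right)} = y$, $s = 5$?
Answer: $1491$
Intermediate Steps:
$B = 10$ ($B = 1 \cdot 5 + 5 = 5 + 5 = 10$)
$\left(h - -64\right) x{\left(B \right)} + 111 = \left(74 - -64\right) 10 + 111 = \left(74 + 64\right) 10 + 111 = 138 \cdot 10 + 111 = 1380 + 111 = 1491$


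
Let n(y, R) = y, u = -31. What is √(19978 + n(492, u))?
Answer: √20470 ≈ 143.07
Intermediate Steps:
√(19978 + n(492, u)) = √(19978 + 492) = √20470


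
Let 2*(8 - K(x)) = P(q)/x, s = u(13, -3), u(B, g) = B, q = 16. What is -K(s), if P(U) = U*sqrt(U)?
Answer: -72/13 ≈ -5.5385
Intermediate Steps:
P(U) = U**(3/2)
s = 13
K(x) = 8 - 32/x (K(x) = 8 - 16**(3/2)/(2*x) = 8 - 32/x)
-K(s) = -(8 - 32/13) = -1*72/13 = -72/13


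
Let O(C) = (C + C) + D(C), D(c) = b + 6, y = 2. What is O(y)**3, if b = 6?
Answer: 4096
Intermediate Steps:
D(c) = 12 (D(c) = 6 + 6 = 12)
O(C) = 12 + 2*C (O(C) = (C + C) + 12 = 2*C + 12 = 12 + 2*C)
O(y)**3 = (12 + 2*2)**3 = (12 + 4)**3 = 16**3 = 4096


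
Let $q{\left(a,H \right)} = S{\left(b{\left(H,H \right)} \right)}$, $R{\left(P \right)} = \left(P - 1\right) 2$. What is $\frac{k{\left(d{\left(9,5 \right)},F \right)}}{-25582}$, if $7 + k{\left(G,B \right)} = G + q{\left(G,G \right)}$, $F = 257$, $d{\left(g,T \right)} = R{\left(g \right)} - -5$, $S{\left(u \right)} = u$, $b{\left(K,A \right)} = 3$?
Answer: $- \frac{17}{25582} \approx -0.00066453$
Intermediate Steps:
$R{\left(P \right)} = -2 + 2 P$ ($R{\left(P \right)} = \left(-1 + P\right) 2 = -2 + 2 P$)
$d{\left(g,T \right)} = 3 + 2 g$ ($d{\left(g,T \right)} = \left(-2 + 2 g\right) - -5 = \left(-2 + 2 g\right) + 5 = 3 + 2 g$)
$q{\left(a,H \right)} = 3$
$k{\left(G,B \right)} = -4 + G$ ($k{\left(G,B \right)} = -7 + \left(G + 3\right) = -7 + \left(3 + G\right) = -4 + G$)
$\frac{k{\left(d{\left(9,5 \right)},F \right)}}{-25582} = \frac{-4 + \left(3 + 2 \cdot 9\right)}{-25582} = \left(-4 + \left(3 + 18\right)\right) \left(- \frac{1}{25582}\right) = \left(-4 + 21\right) \left(- \frac{1}{25582}\right) = 17 \left(- \frac{1}{25582}\right) = - \frac{17}{25582}$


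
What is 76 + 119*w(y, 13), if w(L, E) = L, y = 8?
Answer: 1028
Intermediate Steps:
76 + 119*w(y, 13) = 76 + 119*8 = 76 + 952 = 1028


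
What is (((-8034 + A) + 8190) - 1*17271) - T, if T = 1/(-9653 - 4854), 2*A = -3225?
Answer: -543359683/29014 ≈ -18728.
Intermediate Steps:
A = -3225/2 (A = (½)*(-3225) = -3225/2 ≈ -1612.5)
T = -1/14507 (T = 1/(-14507) = -1/14507 ≈ -6.8932e-5)
(((-8034 + A) + 8190) - 1*17271) - T = (((-8034 - 3225/2) + 8190) - 1*17271) - 1*(-1/14507) = ((-19293/2 + 8190) - 17271) + 1/14507 = (-2913/2 - 17271) + 1/14507 = -37455/2 + 1/14507 = -543359683/29014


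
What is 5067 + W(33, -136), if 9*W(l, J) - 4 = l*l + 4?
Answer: 46700/9 ≈ 5188.9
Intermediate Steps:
W(l, J) = 8/9 + l²/9 (W(l, J) = 4/9 + (l*l + 4)/9 = 4/9 + (l² + 4)/9 = 4/9 + (4 + l²)/9 = 4/9 + (4/9 + l²/9) = 8/9 + l²/9)
5067 + W(33, -136) = 5067 + (8/9 + (⅑)*33²) = 5067 + (8/9 + (⅑)*1089) = 5067 + (8/9 + 121) = 5067 + 1097/9 = 46700/9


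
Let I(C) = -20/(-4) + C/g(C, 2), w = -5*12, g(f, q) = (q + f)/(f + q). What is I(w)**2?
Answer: 3025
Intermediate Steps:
g(f, q) = 1 (g(f, q) = (f + q)/(f + q) = 1)
w = -60
I(C) = 5 + C (I(C) = -20/(-4) + C/1 = -20*(-1/4) + C*1 = 5 + C)
I(w)**2 = (5 - 60)**2 = (-55)**2 = 3025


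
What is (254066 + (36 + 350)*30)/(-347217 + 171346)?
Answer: -265646/175871 ≈ -1.5105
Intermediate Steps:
(254066 + (36 + 350)*30)/(-347217 + 171346) = (254066 + 386*30)/(-175871) = (254066 + 11580)*(-1/175871) = 265646*(-1/175871) = -265646/175871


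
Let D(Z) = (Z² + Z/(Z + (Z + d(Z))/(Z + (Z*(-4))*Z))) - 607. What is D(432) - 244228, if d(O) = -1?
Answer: -18761037421139/322299217 ≈ -58210.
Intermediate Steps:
D(Z) = -607 + Z² + Z/(Z + (-1 + Z)/(Z - 4*Z²)) (D(Z) = (Z² + Z/(Z + (Z - 1)/(Z + (Z*(-4))*Z))) - 607 = (Z² + Z/(Z + (-1 + Z)/(Z + (-4*Z)*Z))) - 607 = (Z² + Z/(Z + (-1 + Z)/(Z - 4*Z²))) - 607 = -607 + Z² + Z/(Z + (-1 + Z)/(Z - 4*Z²)))
D(432) - 244228 = (-607 - 1*432⁴ - 2425*432³ + 4*432⁵ + 607*432 + 607*432²)/(1 - 1*432 - 1*432² + 4*432³) - 244228 = (-607 - 1*34828517376 - 2425*80621568 + 4*15045919506432 + 262224 + 607*186624)/(1 - 432 - 1*186624 + 4*80621568) - 244228 = (-607 - 34828517376 - 195507302400 + 60183678025728 + 262224 + 113280768)/(1 - 432 - 186624 + 322486272) - 244228 = 59953455748337/322299217 - 244228 = -18761037421139/322299217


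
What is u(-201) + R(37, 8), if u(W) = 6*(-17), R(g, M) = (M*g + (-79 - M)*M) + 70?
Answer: -432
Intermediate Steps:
R(g, M) = 70 + M*g + M*(-79 - M) (R(g, M) = (M*g + M*(-79 - M)) + 70 = 70 + M*g + M*(-79 - M))
u(W) = -102
u(-201) + R(37, 8) = -102 + (70 - 1*8² - 79*8 + 8*37) = -102 + (70 - 1*64 - 632 + 296) = -102 + (70 - 64 - 632 + 296) = -102 - 330 = -432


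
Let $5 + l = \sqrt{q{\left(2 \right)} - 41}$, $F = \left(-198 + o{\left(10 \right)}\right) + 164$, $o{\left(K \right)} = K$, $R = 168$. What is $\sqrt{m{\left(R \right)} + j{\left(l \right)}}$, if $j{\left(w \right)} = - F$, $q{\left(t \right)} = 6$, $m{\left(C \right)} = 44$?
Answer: $2 \sqrt{17} \approx 8.2462$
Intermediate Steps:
$F = -24$ ($F = \left(-198 + 10\right) + 164 = -188 + 164 = -24$)
$l = -5 + i \sqrt{35}$ ($l = -5 + \sqrt{6 - 41} = -5 + \sqrt{-35} = -5 + i \sqrt{35} \approx -5.0 + 5.9161 i$)
$j{\left(w \right)} = 24$ ($j{\left(w \right)} = \left(-1\right) \left(-24\right) = 24$)
$\sqrt{m{\left(R \right)} + j{\left(l \right)}} = \sqrt{44 + 24} = \sqrt{68} = 2 \sqrt{17}$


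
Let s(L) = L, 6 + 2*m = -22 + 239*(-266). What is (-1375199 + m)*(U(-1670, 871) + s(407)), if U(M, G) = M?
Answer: 1777041000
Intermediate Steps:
m = -31801 (m = -3 + (-22 + 239*(-266))/2 = -3 + (-22 - 63574)/2 = -3 + (1/2)*(-63596) = -3 - 31798 = -31801)
(-1375199 + m)*(U(-1670, 871) + s(407)) = (-1375199 - 31801)*(-1670 + 407) = -1407000*(-1263) = 1777041000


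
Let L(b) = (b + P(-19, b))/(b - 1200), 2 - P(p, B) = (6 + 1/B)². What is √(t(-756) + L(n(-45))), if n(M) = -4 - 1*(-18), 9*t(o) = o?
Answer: 9*I*√285843790/16604 ≈ 9.1642*I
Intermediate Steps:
t(o) = o/9
n(M) = 14 (n(M) = -4 + 18 = 14)
P(p, B) = 2 - (6 + 1/B)²
L(b) = (2 + b - (1 + 6*b)²/b²)/(-1200 + b) (L(b) = (b + (2 - (1 + 6*b)²/b²))/(b - 1200) = (2 + b - (1 + 6*b)²/b²)/(-1200 + b))
√(t(-756) + L(n(-45))) = √((⅑)*(-756) + (-1 + 14³ - 34*14² - 12*14)/(14²*(-1200 + 14))) = √(-84 + (1/196)*(-1 + 2744 - 34*196 - 168)/(-1186)) = √(-84 + (1/196)*(-1/1186)*(-1 + 2744 - 6664 - 168)) = √(-84 + (1/196)*(-1/1186)*(-4089)) = √(-84 + 4089/232456) = √(-19522215/232456) = 9*I*√285843790/16604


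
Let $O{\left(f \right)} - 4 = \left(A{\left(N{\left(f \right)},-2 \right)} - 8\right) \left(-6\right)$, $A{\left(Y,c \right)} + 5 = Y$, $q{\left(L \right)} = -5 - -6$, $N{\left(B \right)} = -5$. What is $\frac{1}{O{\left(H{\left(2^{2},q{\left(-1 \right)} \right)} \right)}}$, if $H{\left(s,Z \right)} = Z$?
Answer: $\frac{1}{112} \approx 0.0089286$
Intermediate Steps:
$q{\left(L \right)} = 1$ ($q{\left(L \right)} = -5 + 6 = 1$)
$A{\left(Y,c \right)} = -5 + Y$
$O{\left(f \right)} = 112$ ($O{\left(f \right)} = 4 + \left(\left(-5 - 5\right) - 8\right) \left(-6\right) = 4 + \left(-10 - 8\right) \left(-6\right) = 4 - -108 = 4 + 108 = 112$)
$\frac{1}{O{\left(H{\left(2^{2},q{\left(-1 \right)} \right)} \right)}} = \frac{1}{112}$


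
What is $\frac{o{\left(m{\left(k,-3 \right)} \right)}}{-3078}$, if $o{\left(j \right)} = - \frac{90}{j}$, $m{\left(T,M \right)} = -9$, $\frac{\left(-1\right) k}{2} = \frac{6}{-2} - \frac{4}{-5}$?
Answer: $- \frac{5}{1539} \approx -0.0032489$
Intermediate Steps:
$k = \frac{22}{5}$ ($k = - 2 \left(\frac{6}{-2} - \frac{4}{-5}\right) = - 2 \left(6 \left(- \frac{1}{2}\right) - - \frac{4}{5}\right) = - 2 \left(-3 + \frac{4}{5}\right) = \left(-2\right) \left(- \frac{11}{5}\right) = \frac{22}{5} \approx 4.4$)
$\frac{o{\left(m{\left(k,-3 \right)} \right)}}{-3078} = \frac{\left(-90\right) \frac{1}{-9}}{-3078} = \left(-90\right) \left(- \frac{1}{9}\right) \left(- \frac{1}{3078}\right) = 10 \left(- \frac{1}{3078}\right) = - \frac{5}{1539}$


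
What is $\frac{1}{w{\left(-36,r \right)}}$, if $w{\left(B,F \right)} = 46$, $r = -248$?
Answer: $\frac{1}{46} \approx 0.021739$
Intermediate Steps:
$\frac{1}{w{\left(-36,r \right)}} = \frac{1}{46}$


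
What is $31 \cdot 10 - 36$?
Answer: $274$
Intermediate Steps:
$31 \cdot 10 - 36 = 310 - 36 = 274$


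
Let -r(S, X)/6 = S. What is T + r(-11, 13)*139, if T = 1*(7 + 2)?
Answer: 9183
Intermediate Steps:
r(S, X) = -6*S
T = 9 (T = 1*9 = 9)
T + r(-11, 13)*139 = 9 - 6*(-11)*139 = 9 + 66*139 = 9 + 9174 = 9183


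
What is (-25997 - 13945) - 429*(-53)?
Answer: -17205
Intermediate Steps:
(-25997 - 13945) - 429*(-53) = -39942 + 22737 = -17205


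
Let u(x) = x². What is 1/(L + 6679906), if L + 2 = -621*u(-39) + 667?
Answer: 1/5736030 ≈ 1.7434e-7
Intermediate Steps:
L = -943876 (L = -2 + (-621*(-39)² + 667) = -2 + (-621*1521 + 667) = -2 + (-944541 + 667) = -2 - 943874 = -943876)
1/(L + 6679906) = 1/(-943876 + 6679906) = 1/5736030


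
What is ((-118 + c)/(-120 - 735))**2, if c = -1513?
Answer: 2660161/731025 ≈ 3.6389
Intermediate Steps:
((-118 + c)/(-120 - 735))**2 = ((-118 - 1513)/(-120 - 735))**2 = (-1631/(-855))**2 = (-1631*(-1/855))**2 = (1631/855)**2 = 2660161/731025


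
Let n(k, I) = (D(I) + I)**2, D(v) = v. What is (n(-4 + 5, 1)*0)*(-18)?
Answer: 0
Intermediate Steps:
n(k, I) = 4*I**2 (n(k, I) = (I + I)**2 = (2*I)**2 = 4*I**2)
(n(-4 + 5, 1)*0)*(-18) = ((4*1**2)*0)*(-18) = ((4*1)*0)*(-18) = (4*0)*(-18) = 0*(-18) = 0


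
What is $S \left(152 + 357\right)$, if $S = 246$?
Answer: $125214$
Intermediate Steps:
$S \left(152 + 357\right) = 246 \left(152 + 357\right) = 246 \cdot 509 = 125214$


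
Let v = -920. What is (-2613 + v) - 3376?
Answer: -6909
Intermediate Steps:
(-2613 + v) - 3376 = (-2613 - 920) - 3376 = -3533 - 3376 = -6909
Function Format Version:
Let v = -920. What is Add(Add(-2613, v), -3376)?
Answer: -6909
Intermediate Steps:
Add(Add(-2613, v), -3376) = Add(Add(-2613, -920), -3376) = Add(-3533, -3376) = -6909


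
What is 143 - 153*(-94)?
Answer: 14525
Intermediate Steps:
143 - 153*(-94) = 143 + 14382 = 14525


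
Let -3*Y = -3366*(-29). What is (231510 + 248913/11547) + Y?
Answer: 255308733/1283 ≈ 1.9899e+5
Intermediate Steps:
Y = -32538 (Y = -(-1122)*(-29) = -⅓*97614 = -32538)
(231510 + 248913/11547) + Y = (231510 + 248913/11547) - 32538 = (231510 + 248913*(1/11547)) - 32538 = (231510 + 27657/1283) - 32538 = 297054987/1283 - 32538 = 255308733/1283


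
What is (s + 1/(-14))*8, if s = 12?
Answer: 668/7 ≈ 95.429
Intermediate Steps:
(s + 1/(-14))*8 = (12 + 1/(-14))*8 = (12 - 1/14)*8 = (167/14)*8 = 668/7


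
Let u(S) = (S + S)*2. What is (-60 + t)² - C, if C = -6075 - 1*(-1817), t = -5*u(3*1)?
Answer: 18658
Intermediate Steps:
u(S) = 4*S (u(S) = (2*S)*2 = 4*S)
t = -60 (t = -20*3*1 = -20*3 = -5*12 = -60)
C = -4258 (C = -6075 + 1817 = -4258)
(-60 + t)² - C = (-60 - 60)² - 1*(-4258) = (-120)² + 4258 = 14400 + 4258 = 18658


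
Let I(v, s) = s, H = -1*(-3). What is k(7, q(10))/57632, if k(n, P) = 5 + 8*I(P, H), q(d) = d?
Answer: 29/57632 ≈ 0.00050319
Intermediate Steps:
H = 3
k(n, P) = 29 (k(n, P) = 5 + 8*3 = 5 + 24 = 29)
k(7, q(10))/57632 = 29/57632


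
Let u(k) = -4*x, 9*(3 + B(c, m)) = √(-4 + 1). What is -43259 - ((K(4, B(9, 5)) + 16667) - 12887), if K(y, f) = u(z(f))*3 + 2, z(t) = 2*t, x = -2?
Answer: -47065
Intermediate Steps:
B(c, m) = -3 + I*√3/9 (B(c, m) = -3 + √(-4 + 1)/9 = -3 + √(-3)/9 = -3 + (I*√3)/9 = -3 + I*√3/9)
u(k) = 8 (u(k) = -4*(-2) = 8)
K(y, f) = 26 (K(y, f) = 8*3 + 2 = 24 + 2 = 26)
-43259 - ((K(4, B(9, 5)) + 16667) - 12887) = -43259 - ((26 + 16667) - 12887) = -43259 - (16693 - 12887) = -43259 - 1*3806 = -43259 - 3806 = -47065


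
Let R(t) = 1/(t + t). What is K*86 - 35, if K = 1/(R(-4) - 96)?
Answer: -27603/769 ≈ -35.895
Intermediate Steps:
R(t) = 1/(2*t)
K = -8/769 (K = 1/((½)/(-4) - 96) = 1/((½)*(-¼) - 96) = 1/(-⅛ - 96) = 1/(-769/8) = -8/769 ≈ -0.010403)
K*86 - 35 = -8/769*86 - 35 = -688/769 - 35 = -27603/769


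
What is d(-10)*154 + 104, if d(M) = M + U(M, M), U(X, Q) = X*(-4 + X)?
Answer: 20124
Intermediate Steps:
d(M) = M + M*(-4 + M)
d(-10)*154 + 104 = -10*(-3 - 10)*154 + 104 = -10*(-13)*154 + 104 = 130*154 + 104 = 20020 + 104 = 20124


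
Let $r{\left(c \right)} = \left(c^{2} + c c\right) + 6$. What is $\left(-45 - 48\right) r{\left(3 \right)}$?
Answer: $-2232$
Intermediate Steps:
$r{\left(c \right)} = 6 + 2 c^{2}$ ($r{\left(c \right)} = \left(c^{2} + c^{2}\right) + 6 = 2 c^{2} + 6 = 6 + 2 c^{2}$)
$\left(-45 - 48\right) r{\left(3 \right)} = \left(-45 - 48\right) \left(6 + 2 \cdot 3^{2}\right) = - 93 \left(6 + 2 \cdot 9\right) = - 93 \left(6 + 18\right) = \left(-93\right) 24 = -2232$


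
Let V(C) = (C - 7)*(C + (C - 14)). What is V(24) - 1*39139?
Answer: -38561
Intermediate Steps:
V(C) = (-14 + 2*C)*(-7 + C) (V(C) = (-7 + C)*(C + (-14 + C)) = (-7 + C)*(-14 + 2*C) = (-14 + 2*C)*(-7 + C))
V(24) - 1*39139 = (98 - 28*24 + 2*24²) - 1*39139 = (98 - 672 + 2*576) - 39139 = (98 - 672 + 1152) - 39139 = 578 - 39139 = -38561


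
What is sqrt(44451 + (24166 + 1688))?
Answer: sqrt(70305) ≈ 265.15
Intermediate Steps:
sqrt(44451 + (24166 + 1688)) = sqrt(44451 + 25854) = sqrt(70305)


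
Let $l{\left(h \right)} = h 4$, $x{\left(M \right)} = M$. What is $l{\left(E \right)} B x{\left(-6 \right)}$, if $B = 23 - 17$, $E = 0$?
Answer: $0$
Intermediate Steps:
$B = 6$ ($B = 23 - 17 = 6$)
$l{\left(h \right)} = 4 h$
$l{\left(E \right)} B x{\left(-6 \right)} = 4 \cdot 0 \cdot 6 \left(-6\right) = 0 \cdot 6 \left(-6\right) = 0 \left(-6\right) = 0$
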